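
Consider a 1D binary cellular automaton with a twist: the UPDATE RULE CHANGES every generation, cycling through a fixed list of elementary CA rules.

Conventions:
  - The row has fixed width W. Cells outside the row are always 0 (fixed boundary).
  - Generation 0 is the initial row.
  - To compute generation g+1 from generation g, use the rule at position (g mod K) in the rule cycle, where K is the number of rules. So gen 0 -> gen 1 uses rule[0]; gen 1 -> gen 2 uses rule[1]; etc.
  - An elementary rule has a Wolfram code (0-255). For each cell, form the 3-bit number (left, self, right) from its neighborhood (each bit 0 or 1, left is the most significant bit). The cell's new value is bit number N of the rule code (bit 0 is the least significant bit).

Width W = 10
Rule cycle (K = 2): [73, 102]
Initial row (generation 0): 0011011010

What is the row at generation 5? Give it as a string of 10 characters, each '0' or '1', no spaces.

Answer: 0110000000

Derivation:
Gen 0: 0011011010
Gen 1 (rule 73): 1011011000
Gen 2 (rule 102): 1101101000
Gen 3 (rule 73): 1101100011
Gen 4 (rule 102): 0110100101
Gen 5 (rule 73): 0110000000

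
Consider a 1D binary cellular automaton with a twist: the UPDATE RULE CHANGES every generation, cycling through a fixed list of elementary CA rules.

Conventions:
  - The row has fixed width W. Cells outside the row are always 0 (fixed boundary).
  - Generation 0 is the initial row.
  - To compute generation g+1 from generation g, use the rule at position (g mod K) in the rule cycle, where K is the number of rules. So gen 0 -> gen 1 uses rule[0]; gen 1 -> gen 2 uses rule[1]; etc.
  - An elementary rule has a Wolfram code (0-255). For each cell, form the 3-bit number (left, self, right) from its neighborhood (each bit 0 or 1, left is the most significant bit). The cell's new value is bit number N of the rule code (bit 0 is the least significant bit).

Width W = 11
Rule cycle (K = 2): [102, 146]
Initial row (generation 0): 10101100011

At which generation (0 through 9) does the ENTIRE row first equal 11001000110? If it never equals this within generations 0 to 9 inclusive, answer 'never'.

Gen 0: 10101100011
Gen 1 (rule 102): 11110100101
Gen 2 (rule 146): 01100011000
Gen 3 (rule 102): 10100101000
Gen 4 (rule 146): 00011000100
Gen 5 (rule 102): 00101001100
Gen 6 (rule 146): 01000110010
Gen 7 (rule 102): 11001010110
Gen 8 (rule 146): 00110000001
Gen 9 (rule 102): 01010000011

Answer: never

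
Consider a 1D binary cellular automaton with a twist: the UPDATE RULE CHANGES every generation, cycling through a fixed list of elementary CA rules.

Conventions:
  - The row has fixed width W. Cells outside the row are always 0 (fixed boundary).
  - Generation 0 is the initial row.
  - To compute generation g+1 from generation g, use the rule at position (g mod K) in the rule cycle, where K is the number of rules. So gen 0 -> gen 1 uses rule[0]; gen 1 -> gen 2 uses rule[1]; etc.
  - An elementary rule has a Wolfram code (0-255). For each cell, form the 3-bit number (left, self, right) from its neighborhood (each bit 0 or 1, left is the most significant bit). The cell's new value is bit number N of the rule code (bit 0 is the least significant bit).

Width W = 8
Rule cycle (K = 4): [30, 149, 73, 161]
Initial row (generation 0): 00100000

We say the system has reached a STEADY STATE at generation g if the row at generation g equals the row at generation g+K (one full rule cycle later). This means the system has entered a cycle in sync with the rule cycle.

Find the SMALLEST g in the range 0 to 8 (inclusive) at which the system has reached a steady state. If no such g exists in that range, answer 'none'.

Gen 0: 00100000
Gen 1 (rule 30): 01110000
Gen 2 (rule 149): 00101111
Gen 3 (rule 73): 10001001
Gen 4 (rule 161): 00100000
Gen 5 (rule 30): 01110000
Gen 6 (rule 149): 00101111
Gen 7 (rule 73): 10001001
Gen 8 (rule 161): 00100000
Gen 9 (rule 30): 01110000
Gen 10 (rule 149): 00101111
Gen 11 (rule 73): 10001001
Gen 12 (rule 161): 00100000

Answer: 0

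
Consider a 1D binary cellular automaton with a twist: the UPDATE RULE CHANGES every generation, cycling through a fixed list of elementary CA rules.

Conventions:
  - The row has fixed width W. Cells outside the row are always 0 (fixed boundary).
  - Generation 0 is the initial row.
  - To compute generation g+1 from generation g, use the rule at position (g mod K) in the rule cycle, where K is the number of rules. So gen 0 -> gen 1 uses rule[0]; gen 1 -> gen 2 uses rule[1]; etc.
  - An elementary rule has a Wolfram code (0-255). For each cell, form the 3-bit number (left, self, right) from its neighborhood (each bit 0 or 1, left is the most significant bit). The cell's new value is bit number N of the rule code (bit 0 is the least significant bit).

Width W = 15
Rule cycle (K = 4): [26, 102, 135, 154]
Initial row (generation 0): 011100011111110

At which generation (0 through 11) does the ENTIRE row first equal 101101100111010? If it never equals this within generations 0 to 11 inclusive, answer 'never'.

Answer: 4

Derivation:
Gen 0: 011100011111110
Gen 1 (rule 26): 110010110000001
Gen 2 (rule 102): 010111010000011
Gen 3 (rule 135): 110010010111100
Gen 4 (rule 154): 101101100111010
Gen 5 (rule 26): 001001011100001
Gen 6 (rule 102): 011011100100011
Gen 7 (rule 135): 100001001101100
Gen 8 (rule 154): 010010111001010
Gen 9 (rule 26): 101100100110001
Gen 10 (rule 102): 110101101010011
Gen 11 (rule 135): 000100001010100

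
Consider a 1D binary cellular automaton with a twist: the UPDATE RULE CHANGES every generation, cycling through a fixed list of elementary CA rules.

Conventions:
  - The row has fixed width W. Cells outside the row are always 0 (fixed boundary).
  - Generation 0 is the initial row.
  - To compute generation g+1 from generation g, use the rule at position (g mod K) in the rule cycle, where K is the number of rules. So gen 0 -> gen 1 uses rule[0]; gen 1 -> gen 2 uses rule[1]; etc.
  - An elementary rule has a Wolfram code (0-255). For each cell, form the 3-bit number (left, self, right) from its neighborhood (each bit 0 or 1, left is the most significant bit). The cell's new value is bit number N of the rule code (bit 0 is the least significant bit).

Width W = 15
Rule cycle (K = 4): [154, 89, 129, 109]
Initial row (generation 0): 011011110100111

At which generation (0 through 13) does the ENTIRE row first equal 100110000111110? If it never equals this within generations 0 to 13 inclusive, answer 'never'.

Gen 0: 011011110100111
Gen 1 (rule 154): 110011100011110
Gen 2 (rule 89): 111010111010011
Gen 3 (rule 129): 010000010000000
Gen 4 (rule 109): 010111010111111
Gen 5 (rule 154): 100110000111110
Gen 6 (rule 89): 010111110100011
Gen 7 (rule 129): 000011100001000
Gen 8 (rule 109): 111010101101011
Gen 9 (rule 154): 110000001000010
Gen 10 (rule 89): 111111100111001
Gen 11 (rule 129): 011111000010000
Gen 12 (rule 109): 010001011010111
Gen 13 (rule 154): 101010010000110

Answer: 5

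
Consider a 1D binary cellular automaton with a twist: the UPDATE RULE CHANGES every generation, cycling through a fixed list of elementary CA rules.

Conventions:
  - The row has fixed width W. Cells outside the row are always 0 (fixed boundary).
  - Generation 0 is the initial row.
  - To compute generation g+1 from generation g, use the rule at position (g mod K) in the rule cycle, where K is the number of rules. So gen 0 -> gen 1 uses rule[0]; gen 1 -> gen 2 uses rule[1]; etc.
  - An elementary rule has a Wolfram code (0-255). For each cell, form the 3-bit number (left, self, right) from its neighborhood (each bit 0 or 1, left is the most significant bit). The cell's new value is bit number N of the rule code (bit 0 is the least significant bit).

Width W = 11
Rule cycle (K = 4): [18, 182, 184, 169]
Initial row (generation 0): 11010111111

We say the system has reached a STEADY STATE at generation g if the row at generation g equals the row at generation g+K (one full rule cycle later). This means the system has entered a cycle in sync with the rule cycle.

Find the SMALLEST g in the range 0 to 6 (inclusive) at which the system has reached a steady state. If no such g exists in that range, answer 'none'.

Gen 0: 11010111111
Gen 1 (rule 18): 00000000000
Gen 2 (rule 182): 00000000000
Gen 3 (rule 184): 00000000000
Gen 4 (rule 169): 11111111111
Gen 5 (rule 18): 00000000000
Gen 6 (rule 182): 00000000000
Gen 7 (rule 184): 00000000000
Gen 8 (rule 169): 11111111111
Gen 9 (rule 18): 00000000000
Gen 10 (rule 182): 00000000000

Answer: 1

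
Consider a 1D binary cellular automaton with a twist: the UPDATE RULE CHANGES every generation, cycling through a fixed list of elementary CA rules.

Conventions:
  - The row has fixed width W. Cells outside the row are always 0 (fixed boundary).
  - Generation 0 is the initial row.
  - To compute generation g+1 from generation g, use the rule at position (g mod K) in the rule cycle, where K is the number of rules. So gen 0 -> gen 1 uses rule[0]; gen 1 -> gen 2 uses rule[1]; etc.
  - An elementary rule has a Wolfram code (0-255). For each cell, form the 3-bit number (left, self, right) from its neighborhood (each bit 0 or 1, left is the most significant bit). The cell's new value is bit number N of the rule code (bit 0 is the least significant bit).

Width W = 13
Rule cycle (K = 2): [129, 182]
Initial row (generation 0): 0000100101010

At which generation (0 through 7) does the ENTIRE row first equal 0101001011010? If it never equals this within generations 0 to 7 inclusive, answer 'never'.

Gen 0: 0000100101010
Gen 1 (rule 129): 1110000000000
Gen 2 (rule 182): 0101000000000
Gen 3 (rule 129): 0000011111111
Gen 4 (rule 182): 0000101111110
Gen 5 (rule 129): 1110000111100
Gen 6 (rule 182): 0101001011010
Gen 7 (rule 129): 0000000000000

Answer: 6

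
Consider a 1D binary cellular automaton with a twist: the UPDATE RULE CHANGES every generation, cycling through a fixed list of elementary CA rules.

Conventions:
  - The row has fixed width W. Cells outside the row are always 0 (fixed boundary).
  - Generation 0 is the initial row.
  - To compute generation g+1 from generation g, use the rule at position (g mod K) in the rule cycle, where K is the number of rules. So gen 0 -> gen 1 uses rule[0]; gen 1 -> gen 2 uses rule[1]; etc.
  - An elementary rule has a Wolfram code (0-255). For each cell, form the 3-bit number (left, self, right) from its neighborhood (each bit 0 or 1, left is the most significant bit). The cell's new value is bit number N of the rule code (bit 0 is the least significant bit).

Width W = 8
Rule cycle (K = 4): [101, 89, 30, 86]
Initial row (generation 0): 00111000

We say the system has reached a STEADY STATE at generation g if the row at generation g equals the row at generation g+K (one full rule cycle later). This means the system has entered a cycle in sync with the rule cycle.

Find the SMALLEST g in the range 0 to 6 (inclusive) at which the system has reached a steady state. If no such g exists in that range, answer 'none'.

Gen 0: 00111000
Gen 1 (rule 101): 10001011
Gen 2 (rule 89): 01100011
Gen 3 (rule 30): 11010110
Gen 4 (rule 86): 01010011
Gen 5 (rule 101): 01110001
Gen 6 (rule 89): 01011100
Gen 7 (rule 30): 11010010
Gen 8 (rule 86): 01011111
Gen 9 (rule 101): 01100001
Gen 10 (rule 89): 01111100

Answer: none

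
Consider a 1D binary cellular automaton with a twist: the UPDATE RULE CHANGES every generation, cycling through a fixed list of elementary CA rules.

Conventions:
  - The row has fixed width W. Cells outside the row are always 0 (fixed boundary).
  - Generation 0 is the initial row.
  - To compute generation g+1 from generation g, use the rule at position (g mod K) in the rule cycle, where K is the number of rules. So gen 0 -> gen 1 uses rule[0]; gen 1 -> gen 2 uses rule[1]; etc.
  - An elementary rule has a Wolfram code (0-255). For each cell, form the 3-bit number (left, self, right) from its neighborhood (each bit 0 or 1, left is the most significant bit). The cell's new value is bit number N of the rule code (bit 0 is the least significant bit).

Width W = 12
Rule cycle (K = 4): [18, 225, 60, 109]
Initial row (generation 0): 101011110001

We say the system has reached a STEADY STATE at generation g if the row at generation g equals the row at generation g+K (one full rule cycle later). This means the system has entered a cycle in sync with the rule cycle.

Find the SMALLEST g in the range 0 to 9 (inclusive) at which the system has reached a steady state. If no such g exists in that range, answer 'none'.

Answer: 5

Derivation:
Gen 0: 101011110001
Gen 1 (rule 18): 000000001010
Gen 2 (rule 225): 111111100100
Gen 3 (rule 60): 100000010110
Gen 4 (rule 109): 101111011110
Gen 5 (rule 18): 000000000001
Gen 6 (rule 225): 111111111100
Gen 7 (rule 60): 100000000010
Gen 8 (rule 109): 101111111010
Gen 9 (rule 18): 000000000001
Gen 10 (rule 225): 111111111100
Gen 11 (rule 60): 100000000010
Gen 12 (rule 109): 101111111010
Gen 13 (rule 18): 000000000001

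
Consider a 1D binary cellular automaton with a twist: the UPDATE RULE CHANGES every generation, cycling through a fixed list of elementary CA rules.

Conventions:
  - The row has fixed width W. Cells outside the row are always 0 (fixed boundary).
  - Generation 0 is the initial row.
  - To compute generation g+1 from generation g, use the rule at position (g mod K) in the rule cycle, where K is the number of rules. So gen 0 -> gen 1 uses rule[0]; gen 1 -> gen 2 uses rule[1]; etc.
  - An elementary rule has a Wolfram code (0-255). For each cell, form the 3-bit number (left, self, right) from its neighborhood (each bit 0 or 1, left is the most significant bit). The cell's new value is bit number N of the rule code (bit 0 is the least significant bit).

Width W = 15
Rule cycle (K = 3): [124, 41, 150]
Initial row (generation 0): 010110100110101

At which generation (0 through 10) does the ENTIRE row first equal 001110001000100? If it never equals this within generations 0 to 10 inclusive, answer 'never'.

Answer: never

Derivation:
Gen 0: 010110100110101
Gen 1 (rule 124): 011111110111111
Gen 2 (rule 41): 010000001100000
Gen 3 (rule 150): 111000010010000
Gen 4 (rule 124): 101100011011000
Gen 5 (rule 41): 011001010110011
Gen 6 (rule 150): 100111010001100
Gen 7 (rule 124): 110101111001110
Gen 8 (rule 41): 101011000001000
Gen 9 (rule 150): 101000100011100
Gen 10 (rule 124): 111100110010110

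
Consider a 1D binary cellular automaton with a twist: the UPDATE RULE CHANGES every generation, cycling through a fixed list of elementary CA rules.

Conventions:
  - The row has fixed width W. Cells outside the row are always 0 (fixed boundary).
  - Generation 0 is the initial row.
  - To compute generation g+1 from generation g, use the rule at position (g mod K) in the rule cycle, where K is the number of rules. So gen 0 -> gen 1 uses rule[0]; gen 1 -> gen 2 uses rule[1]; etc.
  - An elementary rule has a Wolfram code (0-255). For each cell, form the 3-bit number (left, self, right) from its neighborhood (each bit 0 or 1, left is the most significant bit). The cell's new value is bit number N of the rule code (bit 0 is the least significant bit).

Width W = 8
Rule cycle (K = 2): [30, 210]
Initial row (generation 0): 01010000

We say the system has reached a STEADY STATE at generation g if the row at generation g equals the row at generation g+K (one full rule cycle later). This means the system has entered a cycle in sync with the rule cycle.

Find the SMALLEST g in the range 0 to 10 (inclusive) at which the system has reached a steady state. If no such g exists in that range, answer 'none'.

Answer: 8

Derivation:
Gen 0: 01010000
Gen 1 (rule 30): 11011000
Gen 2 (rule 210): 01001100
Gen 3 (rule 30): 11111010
Gen 4 (rule 210): 01111001
Gen 5 (rule 30): 11000111
Gen 6 (rule 210): 01101011
Gen 7 (rule 30): 11001010
Gen 8 (rule 210): 01110001
Gen 9 (rule 30): 11001011
Gen 10 (rule 210): 01110001
Gen 11 (rule 30): 11001011
Gen 12 (rule 210): 01110001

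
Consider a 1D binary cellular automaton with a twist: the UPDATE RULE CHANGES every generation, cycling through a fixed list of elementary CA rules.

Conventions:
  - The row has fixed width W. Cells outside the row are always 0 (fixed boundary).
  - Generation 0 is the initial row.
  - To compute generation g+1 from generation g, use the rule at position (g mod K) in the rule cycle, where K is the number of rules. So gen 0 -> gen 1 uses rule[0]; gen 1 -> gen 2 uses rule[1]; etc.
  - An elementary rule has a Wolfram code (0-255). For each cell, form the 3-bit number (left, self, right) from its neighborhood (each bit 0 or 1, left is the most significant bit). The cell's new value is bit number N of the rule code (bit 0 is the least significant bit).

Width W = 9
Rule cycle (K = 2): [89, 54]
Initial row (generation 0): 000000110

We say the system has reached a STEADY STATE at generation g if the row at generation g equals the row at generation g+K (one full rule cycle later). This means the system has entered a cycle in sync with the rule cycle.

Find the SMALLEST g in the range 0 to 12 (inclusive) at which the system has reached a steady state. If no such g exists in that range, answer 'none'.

Answer: 11

Derivation:
Gen 0: 000000110
Gen 1 (rule 89): 111110111
Gen 2 (rule 54): 000001000
Gen 3 (rule 89): 111100111
Gen 4 (rule 54): 000011000
Gen 5 (rule 89): 111011111
Gen 6 (rule 54): 000100000
Gen 7 (rule 89): 110011111
Gen 8 (rule 54): 001100000
Gen 9 (rule 89): 101111111
Gen 10 (rule 54): 110000000
Gen 11 (rule 89): 111111111
Gen 12 (rule 54): 000000000
Gen 13 (rule 89): 111111111
Gen 14 (rule 54): 000000000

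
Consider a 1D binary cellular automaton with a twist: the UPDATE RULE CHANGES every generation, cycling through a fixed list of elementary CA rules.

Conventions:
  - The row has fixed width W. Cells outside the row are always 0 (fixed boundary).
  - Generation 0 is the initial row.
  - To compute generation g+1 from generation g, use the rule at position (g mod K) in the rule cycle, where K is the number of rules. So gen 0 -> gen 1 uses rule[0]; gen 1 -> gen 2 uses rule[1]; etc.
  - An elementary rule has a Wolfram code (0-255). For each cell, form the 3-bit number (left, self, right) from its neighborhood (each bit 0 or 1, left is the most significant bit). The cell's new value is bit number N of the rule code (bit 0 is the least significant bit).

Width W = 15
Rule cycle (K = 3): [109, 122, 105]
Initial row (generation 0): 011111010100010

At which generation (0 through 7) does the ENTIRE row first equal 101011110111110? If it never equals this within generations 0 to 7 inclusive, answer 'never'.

Answer: never

Derivation:
Gen 0: 011111010100010
Gen 1 (rule 109): 010001111101010
Gen 2 (rule 122): 101011000110101
Gen 3 (rule 105): 010111010111010
Gen 4 (rule 109): 011101111101110
Gen 5 (rule 122): 110111000111011
Gen 6 (rule 105): 111101010101111
Gen 7 (rule 109): 100111111111001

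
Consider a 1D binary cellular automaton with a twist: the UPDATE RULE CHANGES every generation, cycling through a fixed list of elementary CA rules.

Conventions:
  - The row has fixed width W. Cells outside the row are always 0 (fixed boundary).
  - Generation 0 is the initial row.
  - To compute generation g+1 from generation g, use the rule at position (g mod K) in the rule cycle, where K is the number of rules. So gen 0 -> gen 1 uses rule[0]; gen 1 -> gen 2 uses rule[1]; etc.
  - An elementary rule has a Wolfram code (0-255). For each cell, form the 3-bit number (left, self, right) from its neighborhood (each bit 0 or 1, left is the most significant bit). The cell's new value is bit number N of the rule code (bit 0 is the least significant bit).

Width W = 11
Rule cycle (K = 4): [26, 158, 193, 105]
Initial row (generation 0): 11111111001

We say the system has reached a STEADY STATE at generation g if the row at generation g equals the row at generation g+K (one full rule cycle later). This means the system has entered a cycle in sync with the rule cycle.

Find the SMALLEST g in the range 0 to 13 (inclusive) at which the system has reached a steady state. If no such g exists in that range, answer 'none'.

Answer: none

Derivation:
Gen 0: 11111111001
Gen 1 (rule 26): 10000000110
Gen 2 (rule 158): 11000001101
Gen 3 (rule 193): 01011100100
Gen 4 (rule 105): 00110100001
Gen 5 (rule 26): 01100010010
Gen 6 (rule 158): 11010111111
Gen 7 (rule 193): 01000011111
Gen 8 (rule 105): 00011010001
Gen 9 (rule 26): 00110001010
Gen 10 (rule 158): 01101011011
Gen 11 (rule 193): 00100001001
Gen 12 (rule 105): 10001100000
Gen 13 (rule 26): 01011010000
Gen 14 (rule 158): 11010011000
Gen 15 (rule 193): 01000001011
Gen 16 (rule 105): 00011100111
Gen 17 (rule 26): 00110011100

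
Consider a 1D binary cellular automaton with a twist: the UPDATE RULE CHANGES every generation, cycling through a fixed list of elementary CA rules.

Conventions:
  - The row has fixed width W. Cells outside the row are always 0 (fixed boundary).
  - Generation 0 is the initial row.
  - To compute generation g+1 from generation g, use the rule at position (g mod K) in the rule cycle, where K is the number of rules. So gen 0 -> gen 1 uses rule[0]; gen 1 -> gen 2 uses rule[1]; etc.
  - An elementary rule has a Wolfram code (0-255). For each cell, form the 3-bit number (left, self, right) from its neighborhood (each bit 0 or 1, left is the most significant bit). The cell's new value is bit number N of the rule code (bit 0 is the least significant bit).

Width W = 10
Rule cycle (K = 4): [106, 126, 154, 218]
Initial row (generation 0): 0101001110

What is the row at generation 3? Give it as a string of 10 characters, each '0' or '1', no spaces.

Answer: 1111111110

Derivation:
Gen 0: 0101001110
Gen 1 (rule 106): 1010011010
Gen 2 (rule 126): 1111111111
Gen 3 (rule 154): 1111111110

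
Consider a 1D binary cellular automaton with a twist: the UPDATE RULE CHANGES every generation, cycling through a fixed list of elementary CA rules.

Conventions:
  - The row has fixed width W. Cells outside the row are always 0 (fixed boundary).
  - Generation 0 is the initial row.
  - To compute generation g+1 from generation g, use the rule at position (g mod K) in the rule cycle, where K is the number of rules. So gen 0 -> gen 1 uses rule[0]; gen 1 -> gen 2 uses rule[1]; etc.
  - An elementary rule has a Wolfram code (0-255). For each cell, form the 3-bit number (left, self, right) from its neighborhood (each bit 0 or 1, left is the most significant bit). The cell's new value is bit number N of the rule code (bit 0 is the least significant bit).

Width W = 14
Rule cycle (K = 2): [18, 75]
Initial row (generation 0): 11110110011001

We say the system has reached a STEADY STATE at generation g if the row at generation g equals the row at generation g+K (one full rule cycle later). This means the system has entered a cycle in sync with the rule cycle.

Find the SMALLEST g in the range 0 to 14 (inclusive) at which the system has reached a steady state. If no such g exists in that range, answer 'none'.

Gen 0: 11110110011001
Gen 1 (rule 18): 00000001100110
Gen 2 (rule 75): 11111111101110
Gen 3 (rule 18): 00000000000001
Gen 4 (rule 75): 11111111111110
Gen 5 (rule 18): 00000000000001
Gen 6 (rule 75): 11111111111110
Gen 7 (rule 18): 00000000000001
Gen 8 (rule 75): 11111111111110
Gen 9 (rule 18): 00000000000001
Gen 10 (rule 75): 11111111111110
Gen 11 (rule 18): 00000000000001
Gen 12 (rule 75): 11111111111110
Gen 13 (rule 18): 00000000000001
Gen 14 (rule 75): 11111111111110
Gen 15 (rule 18): 00000000000001
Gen 16 (rule 75): 11111111111110

Answer: 3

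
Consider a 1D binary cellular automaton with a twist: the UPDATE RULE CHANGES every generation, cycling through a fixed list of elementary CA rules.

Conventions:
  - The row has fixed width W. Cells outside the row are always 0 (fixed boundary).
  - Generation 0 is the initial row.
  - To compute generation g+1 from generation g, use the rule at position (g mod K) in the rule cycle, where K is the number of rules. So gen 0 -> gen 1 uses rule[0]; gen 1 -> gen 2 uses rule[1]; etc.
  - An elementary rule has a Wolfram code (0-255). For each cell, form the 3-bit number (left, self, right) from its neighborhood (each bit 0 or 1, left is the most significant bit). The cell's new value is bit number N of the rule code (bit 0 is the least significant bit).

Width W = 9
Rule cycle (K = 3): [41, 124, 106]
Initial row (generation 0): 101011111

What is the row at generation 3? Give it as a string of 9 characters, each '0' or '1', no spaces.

Gen 0: 101011111
Gen 1 (rule 41): 010110000
Gen 2 (rule 124): 011111000
Gen 3 (rule 106): 110001000

Answer: 110001000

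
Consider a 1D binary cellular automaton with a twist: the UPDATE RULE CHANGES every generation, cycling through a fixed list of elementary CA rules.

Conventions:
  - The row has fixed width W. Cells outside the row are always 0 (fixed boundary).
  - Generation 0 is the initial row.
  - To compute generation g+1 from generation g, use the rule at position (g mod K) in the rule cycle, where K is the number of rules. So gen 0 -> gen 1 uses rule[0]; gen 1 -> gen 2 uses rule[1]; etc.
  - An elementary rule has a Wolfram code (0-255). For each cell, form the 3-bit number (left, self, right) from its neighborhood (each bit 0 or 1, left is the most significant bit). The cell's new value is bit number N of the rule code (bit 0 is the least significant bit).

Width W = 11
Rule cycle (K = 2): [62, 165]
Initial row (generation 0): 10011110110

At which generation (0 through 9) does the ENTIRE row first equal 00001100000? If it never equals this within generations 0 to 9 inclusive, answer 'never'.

Answer: never

Derivation:
Gen 0: 10011110110
Gen 1 (rule 62): 11110001101
Gen 2 (rule 165): 01100100011
Gen 3 (rule 62): 11011110110
Gen 4 (rule 165): 00101101000
Gen 5 (rule 62): 01111011100
Gen 6 (rule 165): 00110101001
Gen 7 (rule 62): 01101111111
Gen 8 (rule 165): 00010111110
Gen 9 (rule 62): 00111100001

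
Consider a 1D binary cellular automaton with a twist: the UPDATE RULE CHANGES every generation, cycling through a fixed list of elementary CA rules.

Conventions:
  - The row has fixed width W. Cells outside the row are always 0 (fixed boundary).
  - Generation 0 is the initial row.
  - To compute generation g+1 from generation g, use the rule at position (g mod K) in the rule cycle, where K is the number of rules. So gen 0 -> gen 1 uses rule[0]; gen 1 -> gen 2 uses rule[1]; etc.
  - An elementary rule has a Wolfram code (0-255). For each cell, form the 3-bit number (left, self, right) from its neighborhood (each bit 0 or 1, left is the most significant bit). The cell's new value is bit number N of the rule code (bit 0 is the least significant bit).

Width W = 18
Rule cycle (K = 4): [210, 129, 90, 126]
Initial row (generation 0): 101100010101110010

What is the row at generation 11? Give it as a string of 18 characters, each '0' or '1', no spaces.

Answer: 000011000000111101

Derivation:
Gen 0: 101100010101110010
Gen 1 (rule 210): 000110100000111101
Gen 2 (rule 129): 110000001110011000
Gen 3 (rule 90): 111000011011111100
Gen 4 (rule 126): 101100111110000110
Gen 5 (rule 210): 000111011111001011
Gen 6 (rule 129): 110010001110000000
Gen 7 (rule 90): 111101011011000000
Gen 8 (rule 126): 100111111111100000
Gen 9 (rule 210): 011011111111110000
Gen 10 (rule 129): 000001111111100111
Gen 11 (rule 90): 000011000000111101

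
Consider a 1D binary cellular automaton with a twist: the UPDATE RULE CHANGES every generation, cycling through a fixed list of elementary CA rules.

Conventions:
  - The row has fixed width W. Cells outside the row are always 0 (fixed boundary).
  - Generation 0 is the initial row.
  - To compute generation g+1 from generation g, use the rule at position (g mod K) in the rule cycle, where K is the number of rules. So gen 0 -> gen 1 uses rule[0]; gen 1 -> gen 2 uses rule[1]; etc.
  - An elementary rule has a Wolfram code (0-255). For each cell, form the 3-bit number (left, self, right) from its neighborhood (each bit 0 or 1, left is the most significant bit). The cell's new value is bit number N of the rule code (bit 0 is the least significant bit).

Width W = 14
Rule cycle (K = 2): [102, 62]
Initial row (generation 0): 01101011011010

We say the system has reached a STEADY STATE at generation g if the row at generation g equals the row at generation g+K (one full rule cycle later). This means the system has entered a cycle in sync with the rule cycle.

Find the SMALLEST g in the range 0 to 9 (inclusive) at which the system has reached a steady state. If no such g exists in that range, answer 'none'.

Answer: none

Derivation:
Gen 0: 01101011011010
Gen 1 (rule 102): 10111101101110
Gen 2 (rule 62): 11100011011001
Gen 3 (rule 102): 00100101101011
Gen 4 (rule 62): 01111111011110
Gen 5 (rule 102): 10000001100010
Gen 6 (rule 62): 11000011010111
Gen 7 (rule 102): 01000101111001
Gen 8 (rule 62): 11101111000111
Gen 9 (rule 102): 00110001001001
Gen 10 (rule 62): 01101011111111
Gen 11 (rule 102): 10111100000001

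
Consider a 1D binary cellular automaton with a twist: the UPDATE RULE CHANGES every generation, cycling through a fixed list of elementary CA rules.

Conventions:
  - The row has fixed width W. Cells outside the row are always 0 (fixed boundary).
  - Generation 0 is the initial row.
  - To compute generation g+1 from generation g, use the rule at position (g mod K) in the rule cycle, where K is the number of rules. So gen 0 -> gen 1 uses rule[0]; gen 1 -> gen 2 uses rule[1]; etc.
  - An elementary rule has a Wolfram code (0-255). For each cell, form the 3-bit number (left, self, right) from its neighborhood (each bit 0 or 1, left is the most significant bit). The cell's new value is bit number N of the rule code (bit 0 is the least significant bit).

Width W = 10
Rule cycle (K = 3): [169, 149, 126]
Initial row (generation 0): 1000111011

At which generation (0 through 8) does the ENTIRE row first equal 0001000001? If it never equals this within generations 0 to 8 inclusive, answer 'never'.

Gen 0: 1000111011
Gen 1 (rule 169): 0010110110
Gen 2 (rule 149): 1010000001
Gen 3 (rule 126): 1111000011
Gen 4 (rule 169): 1110011010
Gen 5 (rule 149): 0101000011
Gen 6 (rule 126): 1111100111
Gen 7 (rule 169): 1111000110
Gen 8 (rule 149): 0110110001

Answer: never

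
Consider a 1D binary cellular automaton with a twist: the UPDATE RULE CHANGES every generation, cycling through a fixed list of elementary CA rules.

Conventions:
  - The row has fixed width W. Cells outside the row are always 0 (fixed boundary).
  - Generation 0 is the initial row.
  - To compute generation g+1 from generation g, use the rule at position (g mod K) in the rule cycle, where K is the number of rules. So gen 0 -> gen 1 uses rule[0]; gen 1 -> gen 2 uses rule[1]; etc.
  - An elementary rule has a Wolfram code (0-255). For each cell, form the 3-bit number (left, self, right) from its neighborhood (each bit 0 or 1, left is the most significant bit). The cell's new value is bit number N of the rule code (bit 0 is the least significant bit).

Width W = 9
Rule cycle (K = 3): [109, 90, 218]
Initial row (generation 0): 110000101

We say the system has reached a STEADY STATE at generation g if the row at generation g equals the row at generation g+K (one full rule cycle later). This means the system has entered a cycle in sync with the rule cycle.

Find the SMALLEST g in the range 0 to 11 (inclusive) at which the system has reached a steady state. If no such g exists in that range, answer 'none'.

Gen 0: 110000101
Gen 1 (rule 109): 110110111
Gen 2 (rule 90): 110110101
Gen 3 (rule 218): 110110000
Gen 4 (rule 109): 111110111
Gen 5 (rule 90): 100010101
Gen 6 (rule 218): 010100000
Gen 7 (rule 109): 011101111
Gen 8 (rule 90): 110101001
Gen 9 (rule 218): 110000110
Gen 10 (rule 109): 110110110
Gen 11 (rule 90): 110110111
Gen 12 (rule 218): 110110111
Gen 13 (rule 109): 111111101
Gen 14 (rule 90): 100000100

Answer: none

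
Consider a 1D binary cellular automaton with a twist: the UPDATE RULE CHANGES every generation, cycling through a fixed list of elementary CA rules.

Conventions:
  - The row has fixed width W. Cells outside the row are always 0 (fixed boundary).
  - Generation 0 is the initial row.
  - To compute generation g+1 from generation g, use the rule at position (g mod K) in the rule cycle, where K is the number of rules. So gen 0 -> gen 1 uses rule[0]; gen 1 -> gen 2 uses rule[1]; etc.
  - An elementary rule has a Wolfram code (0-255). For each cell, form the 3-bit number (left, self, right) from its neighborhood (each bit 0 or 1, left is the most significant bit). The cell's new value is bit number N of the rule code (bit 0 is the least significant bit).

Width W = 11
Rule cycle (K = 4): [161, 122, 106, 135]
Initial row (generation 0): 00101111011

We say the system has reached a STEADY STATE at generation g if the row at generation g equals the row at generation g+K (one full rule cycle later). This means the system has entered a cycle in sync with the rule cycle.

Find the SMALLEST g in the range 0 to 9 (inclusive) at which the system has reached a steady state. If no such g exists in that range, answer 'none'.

Answer: none

Derivation:
Gen 0: 00101111011
Gen 1 (rule 161): 10010110100
Gen 2 (rule 122): 01101111010
Gen 3 (rule 106): 11111001100
Gen 4 (rule 135): 01110010001
Gen 5 (rule 161): 00100000100
Gen 6 (rule 122): 01010001010
Gen 7 (rule 106): 10100010100
Gen 8 (rule 135): 10101110101
Gen 9 (rule 161): 01010101010
Gen 10 (rule 122): 10101010101
Gen 11 (rule 106): 01010101010
Gen 12 (rule 135): 11010101010
Gen 13 (rule 161): 00101010100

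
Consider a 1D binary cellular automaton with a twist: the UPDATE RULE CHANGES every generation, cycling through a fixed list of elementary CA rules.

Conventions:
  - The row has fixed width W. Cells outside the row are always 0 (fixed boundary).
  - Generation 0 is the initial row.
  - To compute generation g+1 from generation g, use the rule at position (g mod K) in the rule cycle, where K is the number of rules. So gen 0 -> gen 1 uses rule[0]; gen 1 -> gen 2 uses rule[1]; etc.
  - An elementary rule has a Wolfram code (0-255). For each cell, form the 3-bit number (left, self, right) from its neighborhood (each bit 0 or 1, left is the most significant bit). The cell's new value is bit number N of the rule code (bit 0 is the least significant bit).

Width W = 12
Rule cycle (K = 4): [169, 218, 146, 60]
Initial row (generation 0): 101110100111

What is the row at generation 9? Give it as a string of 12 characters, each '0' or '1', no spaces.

Gen 0: 101110100111
Gen 1 (rule 169): 011101000110
Gen 2 (rule 218): 111100101111
Gen 3 (rule 146): 011011000110
Gen 4 (rule 60): 010110100101
Gen 5 (rule 169): 001101000010
Gen 6 (rule 218): 011100100101
Gen 7 (rule 146): 101011011000
Gen 8 (rule 60): 111110110100
Gen 9 (rule 169): 111101101001

Answer: 111101101001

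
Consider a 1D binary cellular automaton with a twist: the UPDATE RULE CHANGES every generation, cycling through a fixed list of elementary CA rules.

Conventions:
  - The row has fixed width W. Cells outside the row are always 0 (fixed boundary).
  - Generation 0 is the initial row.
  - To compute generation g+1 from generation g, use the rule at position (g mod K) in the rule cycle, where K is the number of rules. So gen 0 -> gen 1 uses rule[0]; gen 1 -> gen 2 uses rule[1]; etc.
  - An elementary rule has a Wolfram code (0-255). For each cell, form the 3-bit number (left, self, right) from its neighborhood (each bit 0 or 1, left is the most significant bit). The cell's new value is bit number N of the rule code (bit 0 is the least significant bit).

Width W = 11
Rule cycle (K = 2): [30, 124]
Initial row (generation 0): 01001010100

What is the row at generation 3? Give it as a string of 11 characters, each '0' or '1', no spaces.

Answer: 11011000000

Derivation:
Gen 0: 01001010100
Gen 1 (rule 30): 11111010110
Gen 2 (rule 124): 10001111111
Gen 3 (rule 30): 11011000000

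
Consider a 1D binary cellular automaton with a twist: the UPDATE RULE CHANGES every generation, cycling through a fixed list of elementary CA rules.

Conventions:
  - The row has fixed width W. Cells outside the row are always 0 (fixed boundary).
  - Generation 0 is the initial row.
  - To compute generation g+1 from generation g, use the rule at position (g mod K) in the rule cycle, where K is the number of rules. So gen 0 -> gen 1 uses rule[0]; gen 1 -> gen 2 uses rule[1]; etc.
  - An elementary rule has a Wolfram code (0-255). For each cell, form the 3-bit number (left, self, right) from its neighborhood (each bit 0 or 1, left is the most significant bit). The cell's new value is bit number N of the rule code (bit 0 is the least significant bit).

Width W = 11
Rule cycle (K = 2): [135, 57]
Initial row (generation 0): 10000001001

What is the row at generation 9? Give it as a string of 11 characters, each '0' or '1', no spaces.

Gen 0: 10000001001
Gen 1 (rule 135): 10111111011
Gen 2 (rule 57): 01100000110
Gen 3 (rule 135): 10001111000
Gen 4 (rule 57): 01101000111
Gen 5 (rule 135): 10001011010
Gen 6 (rule 57): 01100110101
Gen 7 (rule 135): 10001000101
Gen 8 (rule 57): 01100110010
Gen 9 (rule 135): 10001000110

Answer: 10001000110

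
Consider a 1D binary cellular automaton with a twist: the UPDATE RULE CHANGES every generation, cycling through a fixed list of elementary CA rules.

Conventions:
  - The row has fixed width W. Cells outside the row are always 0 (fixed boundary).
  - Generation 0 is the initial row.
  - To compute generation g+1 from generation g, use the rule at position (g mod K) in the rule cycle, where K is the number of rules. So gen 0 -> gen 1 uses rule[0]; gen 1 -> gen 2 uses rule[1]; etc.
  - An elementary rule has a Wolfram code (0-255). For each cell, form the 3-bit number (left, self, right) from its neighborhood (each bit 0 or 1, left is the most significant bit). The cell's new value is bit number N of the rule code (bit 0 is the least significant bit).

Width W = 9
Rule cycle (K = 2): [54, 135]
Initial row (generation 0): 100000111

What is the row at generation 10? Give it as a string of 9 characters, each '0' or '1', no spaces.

Answer: 111111011

Derivation:
Gen 0: 100000111
Gen 1 (rule 54): 110001000
Gen 2 (rule 135): 000111011
Gen 3 (rule 54): 001000100
Gen 4 (rule 135): 111011101
Gen 5 (rule 54): 000100011
Gen 6 (rule 135): 111101100
Gen 7 (rule 54): 000010010
Gen 8 (rule 135): 111110110
Gen 9 (rule 54): 000001001
Gen 10 (rule 135): 111111011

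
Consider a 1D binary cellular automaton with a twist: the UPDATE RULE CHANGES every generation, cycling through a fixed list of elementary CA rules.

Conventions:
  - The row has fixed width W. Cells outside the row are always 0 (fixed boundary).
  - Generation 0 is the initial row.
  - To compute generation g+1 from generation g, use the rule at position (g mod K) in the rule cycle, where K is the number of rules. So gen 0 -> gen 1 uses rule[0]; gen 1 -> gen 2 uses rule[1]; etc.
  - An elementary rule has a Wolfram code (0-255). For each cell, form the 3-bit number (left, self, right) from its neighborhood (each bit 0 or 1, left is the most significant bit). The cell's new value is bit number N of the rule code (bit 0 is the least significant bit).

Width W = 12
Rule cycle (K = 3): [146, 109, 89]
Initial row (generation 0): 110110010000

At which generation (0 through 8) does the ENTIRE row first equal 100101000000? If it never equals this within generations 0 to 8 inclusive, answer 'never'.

Answer: 7

Derivation:
Gen 0: 110110010000
Gen 1 (rule 146): 000001101000
Gen 2 (rule 109): 111101111011
Gen 3 (rule 89): 100101001011
Gen 4 (rule 146): 011000110000
Gen 5 (rule 109): 011010110111
Gen 6 (rule 89): 011000110101
Gen 7 (rule 146): 100101000000
Gen 8 (rule 109): 100111011111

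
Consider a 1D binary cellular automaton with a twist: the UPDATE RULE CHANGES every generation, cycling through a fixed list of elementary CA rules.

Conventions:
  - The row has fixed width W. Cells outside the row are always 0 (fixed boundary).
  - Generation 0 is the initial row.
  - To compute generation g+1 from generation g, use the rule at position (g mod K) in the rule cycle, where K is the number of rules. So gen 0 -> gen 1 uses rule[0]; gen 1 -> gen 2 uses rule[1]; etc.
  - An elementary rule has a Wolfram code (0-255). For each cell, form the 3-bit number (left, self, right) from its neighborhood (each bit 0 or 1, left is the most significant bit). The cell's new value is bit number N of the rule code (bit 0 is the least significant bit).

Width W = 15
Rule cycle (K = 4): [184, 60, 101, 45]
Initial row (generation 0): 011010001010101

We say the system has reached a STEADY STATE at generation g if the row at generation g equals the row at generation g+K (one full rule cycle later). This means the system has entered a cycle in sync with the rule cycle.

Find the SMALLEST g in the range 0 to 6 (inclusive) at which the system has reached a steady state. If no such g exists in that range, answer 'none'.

Answer: none

Derivation:
Gen 0: 011010001010101
Gen 1 (rule 184): 010101000101010
Gen 2 (rule 60): 011111100111111
Gen 3 (rule 101): 000000100000001
Gen 4 (rule 45): 111110101111101
Gen 5 (rule 184): 111101011111010
Gen 6 (rule 60): 100011110000111
Gen 7 (rule 101): 101000010110001
Gen 8 (rule 45): 111011011100101
Gen 9 (rule 184): 110110111010010
Gen 10 (rule 60): 101101100111011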